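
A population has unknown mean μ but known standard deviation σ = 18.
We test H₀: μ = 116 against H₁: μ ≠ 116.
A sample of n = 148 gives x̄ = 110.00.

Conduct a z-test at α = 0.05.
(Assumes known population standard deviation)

Standard error: SE = σ/√n = 18/√148 = 1.4796
z-statistic: z = (x̄ - μ₀)/SE = (110.00 - 116)/1.4796 = -4.0552
Critical value: ±1.960
p-value = 0.0001
Decision: reject H₀

Answer: z = -4.0552, reject H₀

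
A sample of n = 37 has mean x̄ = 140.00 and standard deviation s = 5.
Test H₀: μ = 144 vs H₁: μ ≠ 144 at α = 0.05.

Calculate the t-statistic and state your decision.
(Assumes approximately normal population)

df = n - 1 = 36
SE = s/√n = 5/√37 = 0.8220
t = (x̄ - μ₀)/SE = (140.00 - 144)/0.8220 = -4.8662
Critical value: t_{0.025,36} = ±2.028
p-value < 0.0001
Decision: reject H₀

Answer: t = -4.8662, reject H₀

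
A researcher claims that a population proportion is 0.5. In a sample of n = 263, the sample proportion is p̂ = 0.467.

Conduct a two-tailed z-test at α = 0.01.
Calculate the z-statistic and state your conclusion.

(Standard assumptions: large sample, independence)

H₀: p = 0.5, H₁: p ≠ 0.5
Standard error: SE = √(p₀(1-p₀)/n) = √(0.5×0.5/263) = 0.030831
z-statistic: z = (p̂ - p₀)/SE = (0.467 - 0.5)/0.030831 = -1.0704
Critical value: z_0.005 = ±2.576
p-value = 0.2844
Decision: fail to reject H₀ at α = 0.01

Answer: z = -1.0704, fail to reject H₀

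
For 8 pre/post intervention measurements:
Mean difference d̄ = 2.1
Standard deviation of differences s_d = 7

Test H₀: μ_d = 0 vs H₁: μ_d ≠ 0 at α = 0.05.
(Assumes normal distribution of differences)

Answer: t = 0.8485, fail to reject H₀

Derivation:
df = n - 1 = 7
SE = s_d/√n = 7/√8 = 2.4749
t = d̄/SE = 2.1/2.4749 = 0.8485
Critical value: t_{0.025,7} = ±2.365
p-value ≈ 0.4242
Decision: fail to reject H₀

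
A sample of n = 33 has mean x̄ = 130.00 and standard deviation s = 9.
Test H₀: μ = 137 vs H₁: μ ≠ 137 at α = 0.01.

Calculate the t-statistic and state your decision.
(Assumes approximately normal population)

Answer: t = -4.4680, reject H₀

Derivation:
df = n - 1 = 32
SE = s/√n = 9/√33 = 1.5667
t = (x̄ - μ₀)/SE = (130.00 - 137)/1.5667 = -4.4680
Critical value: t_{0.005,32} = ±2.738
p-value ≈ 0.0001
Decision: reject H₀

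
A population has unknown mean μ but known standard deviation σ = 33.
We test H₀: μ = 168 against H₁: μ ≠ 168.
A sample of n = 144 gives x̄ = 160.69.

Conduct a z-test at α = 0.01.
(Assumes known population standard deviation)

Answer: z = -2.6582, reject H₀

Derivation:
Standard error: SE = σ/√n = 33/√144 = 2.7500
z-statistic: z = (x̄ - μ₀)/SE = (160.69 - 168)/2.7500 = -2.6582
Critical value: ±2.576
p-value = 0.0079
Decision: reject H₀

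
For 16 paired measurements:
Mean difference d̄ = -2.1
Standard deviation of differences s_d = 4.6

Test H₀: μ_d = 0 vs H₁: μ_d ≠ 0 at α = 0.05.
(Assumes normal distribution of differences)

df = n - 1 = 15
SE = s_d/√n = 4.6/√16 = 1.1500
t = d̄/SE = -2.1/1.1500 = -1.8261
Critical value: t_{0.025,15} = ±2.131
p-value ≈ 0.0878
Decision: fail to reject H₀

Answer: t = -1.8261, fail to reject H₀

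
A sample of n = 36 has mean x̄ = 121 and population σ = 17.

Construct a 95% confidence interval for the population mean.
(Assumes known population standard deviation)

Answer: (115.4467, 126.5533)

Derivation:
Confidence level: 95%, α = 0.05
z_0.025 = 1.960
SE = σ/√n = 17/√36 = 2.8333
Margin of error = 1.960 × 2.8333 = 5.5533
CI: x̄ ± margin = 121 ± 5.5533
CI: (115.4467, 126.5533)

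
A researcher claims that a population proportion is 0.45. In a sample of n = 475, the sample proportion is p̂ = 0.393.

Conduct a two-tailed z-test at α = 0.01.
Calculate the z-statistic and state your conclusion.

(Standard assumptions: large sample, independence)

Answer: z = -2.4970, fail to reject H₀

Derivation:
H₀: p = 0.45, H₁: p ≠ 0.45
Standard error: SE = √(p₀(1-p₀)/n) = √(0.45×0.55/475) = 0.022827
z-statistic: z = (p̂ - p₀)/SE = (0.393 - 0.45)/0.022827 = -2.4970
Critical value: z_0.005 = ±2.576
p-value = 0.0125
Decision: fail to reject H₀ at α = 0.01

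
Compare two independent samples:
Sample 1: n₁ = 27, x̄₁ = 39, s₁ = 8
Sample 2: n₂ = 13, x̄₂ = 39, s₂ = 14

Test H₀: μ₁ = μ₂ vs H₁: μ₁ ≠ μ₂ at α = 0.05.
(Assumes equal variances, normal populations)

Answer: t = 0.0000, fail to reject H₀

Derivation:
Pooled variance: s²_p = [26×8² + 12×14²]/(38) = 105.6842
s_p = 10.2803
SE = s_p×√(1/n₁ + 1/n₂) = 10.2803×√(1/27 + 1/13) = 3.4704
t = (x̄₁ - x̄₂)/SE = (39 - 39)/3.4704 = 0.0000
df = 38, t-critical = ±2.024
Decision: fail to reject H₀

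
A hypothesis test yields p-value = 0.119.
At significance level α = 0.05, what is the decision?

Compare p-value to α:
0.119 ≥ 0.05
Decision: fail to reject H₀

Answer: fail to reject H₀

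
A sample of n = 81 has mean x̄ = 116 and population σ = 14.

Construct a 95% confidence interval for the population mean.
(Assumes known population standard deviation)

Answer: (112.9510, 119.0490)

Derivation:
Confidence level: 95%, α = 0.05
z_0.025 = 1.960
SE = σ/√n = 14/√81 = 1.5556
Margin of error = 1.960 × 1.5556 = 3.0490
CI: x̄ ± margin = 116 ± 3.0490
CI: (112.9510, 119.0490)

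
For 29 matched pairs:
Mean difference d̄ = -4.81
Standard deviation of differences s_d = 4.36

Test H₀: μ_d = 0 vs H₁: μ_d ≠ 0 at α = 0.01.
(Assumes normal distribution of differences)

Answer: t = -5.9412, reject H₀

Derivation:
df = n - 1 = 28
SE = s_d/√n = 4.36/√29 = 0.8096
t = d̄/SE = -4.81/0.8096 = -5.9412
Critical value: t_{0.005,28} = ±2.763
p-value < 0.0001
Decision: reject H₀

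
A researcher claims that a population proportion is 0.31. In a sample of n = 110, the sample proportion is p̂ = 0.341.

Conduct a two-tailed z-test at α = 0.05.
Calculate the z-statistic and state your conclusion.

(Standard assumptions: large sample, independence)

Answer: z = 0.7030, fail to reject H₀

Derivation:
H₀: p = 0.31, H₁: p ≠ 0.31
Standard error: SE = √(p₀(1-p₀)/n) = √(0.31×0.69/110) = 0.044097
z-statistic: z = (p̂ - p₀)/SE = (0.341 - 0.31)/0.044097 = 0.7030
Critical value: z_0.025 = ±1.960
p-value = 0.4821
Decision: fail to reject H₀ at α = 0.05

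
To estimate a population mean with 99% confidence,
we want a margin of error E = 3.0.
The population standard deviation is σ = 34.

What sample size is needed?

z_0.005 = 2.576
n = (z×σ/E)² = (2.576×34/3.0)²
n = 852.3286
Round up: n = 853

Answer: n = 853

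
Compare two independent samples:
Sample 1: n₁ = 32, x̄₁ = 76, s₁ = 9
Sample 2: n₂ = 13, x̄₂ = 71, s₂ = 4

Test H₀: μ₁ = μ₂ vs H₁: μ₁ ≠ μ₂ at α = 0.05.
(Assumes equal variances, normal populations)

Pooled variance: s²_p = [31×9² + 12×4²]/(43) = 62.8605
s_p = 7.9285
SE = s_p×√(1/n₁ + 1/n₂) = 7.9285×√(1/32 + 1/13) = 2.6077
t = (x̄₁ - x̄₂)/SE = (76 - 71)/2.6077 = 1.9174
df = 43, t-critical = ±2.017
Decision: fail to reject H₀

Answer: t = 1.9174, fail to reject H₀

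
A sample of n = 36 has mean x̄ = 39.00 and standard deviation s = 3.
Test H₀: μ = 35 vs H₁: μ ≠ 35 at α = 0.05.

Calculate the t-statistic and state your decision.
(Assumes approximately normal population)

df = n - 1 = 35
SE = s/√n = 3/√36 = 0.5000
t = (x̄ - μ₀)/SE = (39.00 - 35)/0.5000 = 8.0000
Critical value: t_{0.025,35} = ±2.030
p-value < 0.0001
Decision: reject H₀

Answer: t = 8.0000, reject H₀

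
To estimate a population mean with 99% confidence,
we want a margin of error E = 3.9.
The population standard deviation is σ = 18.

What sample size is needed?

z_0.005 = 2.576
n = (z×σ/E)² = (2.576×18/3.9)²
n = 141.3538
Round up: n = 142

Answer: n = 142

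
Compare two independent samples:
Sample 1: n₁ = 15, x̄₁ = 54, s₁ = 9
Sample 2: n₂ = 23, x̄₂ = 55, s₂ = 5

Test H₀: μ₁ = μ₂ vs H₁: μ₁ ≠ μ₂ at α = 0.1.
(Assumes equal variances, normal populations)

Pooled variance: s²_p = [14×9² + 22×5²]/(36) = 46.7778
s_p = 6.8394
SE = s_p×√(1/n₁ + 1/n₂) = 6.8394×√(1/15 + 1/23) = 2.2699
t = (x̄₁ - x̄₂)/SE = (54 - 55)/2.2699 = -0.4405
df = 36, t-critical = ±1.688
Decision: fail to reject H₀

Answer: t = -0.4405, fail to reject H₀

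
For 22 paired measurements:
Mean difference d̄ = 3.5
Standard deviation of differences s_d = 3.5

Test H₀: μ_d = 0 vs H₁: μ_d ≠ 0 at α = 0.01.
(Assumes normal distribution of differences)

Answer: t = 4.6904, reject H₀

Derivation:
df = n - 1 = 21
SE = s_d/√n = 3.5/√22 = 0.7462
t = d̄/SE = 3.5/0.7462 = 4.6904
Critical value: t_{0.005,21} = ±2.831
p-value ≈ 0.0001
Decision: reject H₀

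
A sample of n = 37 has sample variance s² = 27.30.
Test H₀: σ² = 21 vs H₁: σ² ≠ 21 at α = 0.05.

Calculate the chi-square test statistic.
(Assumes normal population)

Answer: χ² = 46.8000, fail to reject H₀

Derivation:
df = n - 1 = 36
χ² = (n-1)s²/σ₀² = 36×27.30/21 = 46.8000
Critical values: χ²_{0.975,36} = 21.336, χ²_{0.025,36} = 54.437
Rejection region: χ² < 21.336 or χ² > 54.437
Decision: fail to reject H₀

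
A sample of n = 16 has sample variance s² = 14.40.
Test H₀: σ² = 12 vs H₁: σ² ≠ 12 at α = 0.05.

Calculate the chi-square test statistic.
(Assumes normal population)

df = n - 1 = 15
χ² = (n-1)s²/σ₀² = 15×14.40/12 = 18.0000
Critical values: χ²_{0.975,15} = 6.262, χ²_{0.025,15} = 27.488
Rejection region: χ² < 6.262 or χ² > 27.488
Decision: fail to reject H₀

Answer: χ² = 18.0000, fail to reject H₀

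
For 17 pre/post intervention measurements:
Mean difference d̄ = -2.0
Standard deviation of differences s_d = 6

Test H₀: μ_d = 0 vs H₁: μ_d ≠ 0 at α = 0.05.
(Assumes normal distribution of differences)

df = n - 1 = 16
SE = s_d/√n = 6/√17 = 1.4552
t = d̄/SE = -2.0/1.4552 = -1.3744
Critical value: t_{0.025,16} = ±2.120
p-value ≈ 0.1883
Decision: fail to reject H₀

Answer: t = -1.3744, fail to reject H₀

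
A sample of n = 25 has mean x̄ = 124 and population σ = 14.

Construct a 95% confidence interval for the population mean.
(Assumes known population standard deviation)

Confidence level: 95%, α = 0.05
z_0.025 = 1.960
SE = σ/√n = 14/√25 = 2.8000
Margin of error = 1.960 × 2.8000 = 5.4880
CI: x̄ ± margin = 124 ± 5.4880
CI: (118.5120, 129.4880)

Answer: (118.5120, 129.4880)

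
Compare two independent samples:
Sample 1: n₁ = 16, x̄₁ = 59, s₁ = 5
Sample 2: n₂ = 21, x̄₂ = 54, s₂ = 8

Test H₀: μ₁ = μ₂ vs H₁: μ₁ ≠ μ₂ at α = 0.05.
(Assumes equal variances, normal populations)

Pooled variance: s²_p = [15×5² + 20×8²]/(35) = 47.2857
s_p = 6.8765
SE = s_p×√(1/n₁ + 1/n₂) = 6.8765×√(1/16 + 1/21) = 2.2819
t = (x̄₁ - x̄₂)/SE = (59 - 54)/2.2819 = 2.1912
df = 35, t-critical = ±2.030
Decision: reject H₀

Answer: t = 2.1912, reject H₀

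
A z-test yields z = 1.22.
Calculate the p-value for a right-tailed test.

For z = 1.22:
p = P(Z > 1.22) = 1 - Φ(1.22) = 0.1112

Answer: p-value ≈ 0.1112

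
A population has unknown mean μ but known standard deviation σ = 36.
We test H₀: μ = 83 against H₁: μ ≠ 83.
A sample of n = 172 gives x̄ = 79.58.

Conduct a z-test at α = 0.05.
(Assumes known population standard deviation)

Standard error: SE = σ/√n = 36/√172 = 2.7450
z-statistic: z = (x̄ - μ₀)/SE = (79.58 - 83)/2.7450 = -1.2459
Critical value: ±1.960
p-value = 0.2128
Decision: fail to reject H₀

Answer: z = -1.2459, fail to reject H₀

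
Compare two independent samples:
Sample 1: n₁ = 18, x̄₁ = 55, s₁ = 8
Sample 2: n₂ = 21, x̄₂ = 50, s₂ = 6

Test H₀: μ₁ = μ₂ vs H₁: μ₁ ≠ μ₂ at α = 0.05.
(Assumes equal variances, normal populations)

Pooled variance: s²_p = [17×8² + 20×6²]/(37) = 48.8649
s_p = 6.9903
SE = s_p×√(1/n₁ + 1/n₂) = 6.9903×√(1/18 + 1/21) = 2.2453
t = (x̄₁ - x̄₂)/SE = (55 - 50)/2.2453 = 2.2269
df = 37, t-critical = ±2.026
Decision: reject H₀

Answer: t = 2.2269, reject H₀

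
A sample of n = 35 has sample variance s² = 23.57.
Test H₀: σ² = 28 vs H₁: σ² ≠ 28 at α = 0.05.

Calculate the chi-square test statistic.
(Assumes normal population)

df = n - 1 = 34
χ² = (n-1)s²/σ₀² = 34×23.57/28 = 28.6207
Critical values: χ²_{0.975,34} = 19.806, χ²_{0.025,34} = 51.966
Rejection region: χ² < 19.806 or χ² > 51.966
Decision: fail to reject H₀

Answer: χ² = 28.6207, fail to reject H₀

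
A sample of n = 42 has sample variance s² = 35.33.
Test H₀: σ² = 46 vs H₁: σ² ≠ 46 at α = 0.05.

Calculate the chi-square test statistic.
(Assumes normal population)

Answer: χ² = 31.4898, fail to reject H₀

Derivation:
df = n - 1 = 41
χ² = (n-1)s²/σ₀² = 41×35.33/46 = 31.4898
Critical values: χ²_{0.975,41} = 25.215, χ²_{0.025,41} = 60.561
Rejection region: χ² < 25.215 or χ² > 60.561
Decision: fail to reject H₀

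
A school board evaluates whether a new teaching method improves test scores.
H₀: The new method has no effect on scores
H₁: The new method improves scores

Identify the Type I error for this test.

Type I error (α): Rejecting H₀ when H₀ is true
Type II error (β): Failing to reject H₀ when H₁ is true

Answer: Concluding the new method improves scores when it actually doesn't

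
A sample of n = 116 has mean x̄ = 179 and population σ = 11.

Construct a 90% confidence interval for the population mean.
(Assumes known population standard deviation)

Confidence level: 90%, α = 0.1
z_0.05 = 1.645
SE = σ/√n = 11/√116 = 1.0213
Margin of error = 1.645 × 1.0213 = 1.6800
CI: x̄ ± margin = 179 ± 1.6800
CI: (177.3200, 180.6800)

Answer: (177.3200, 180.6800)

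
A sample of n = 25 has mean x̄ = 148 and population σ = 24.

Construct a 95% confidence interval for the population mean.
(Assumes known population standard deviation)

Confidence level: 95%, α = 0.05
z_0.025 = 1.960
SE = σ/√n = 24/√25 = 4.8000
Margin of error = 1.960 × 4.8000 = 9.4080
CI: x̄ ± margin = 148 ± 9.4080
CI: (138.5920, 157.4080)

Answer: (138.5920, 157.4080)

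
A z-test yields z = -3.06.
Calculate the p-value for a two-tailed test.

For z = -3.06:
p = 2×P(Z > |-3.06|) = 2×(1 - Φ(3.06)) = 0.0022

Answer: p-value ≈ 0.0022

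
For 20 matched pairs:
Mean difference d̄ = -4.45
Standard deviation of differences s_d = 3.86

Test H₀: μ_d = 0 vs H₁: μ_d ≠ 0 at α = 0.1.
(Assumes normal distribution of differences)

df = n - 1 = 19
SE = s_d/√n = 3.86/√20 = 0.8631
t = d̄/SE = -4.45/0.8631 = -5.1558
Critical value: t_{0.05,19} = ±1.729
p-value ≈ 0.0001
Decision: reject H₀

Answer: t = -5.1558, reject H₀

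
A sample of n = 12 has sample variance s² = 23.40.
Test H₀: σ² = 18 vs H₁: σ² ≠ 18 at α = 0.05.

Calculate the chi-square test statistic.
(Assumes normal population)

df = n - 1 = 11
χ² = (n-1)s²/σ₀² = 11×23.40/18 = 14.3000
Critical values: χ²_{0.975,11} = 3.816, χ²_{0.025,11} = 21.920
Rejection region: χ² < 3.816 or χ² > 21.920
Decision: fail to reject H₀

Answer: χ² = 14.3000, fail to reject H₀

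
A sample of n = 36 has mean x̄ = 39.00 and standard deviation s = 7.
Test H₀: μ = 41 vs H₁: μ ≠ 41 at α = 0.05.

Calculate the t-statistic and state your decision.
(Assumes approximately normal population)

df = n - 1 = 35
SE = s/√n = 7/√36 = 1.1667
t = (x̄ - μ₀)/SE = (39.00 - 41)/1.1667 = -1.7142
Critical value: t_{0.025,35} = ±2.030
p-value ≈ 0.0953
Decision: fail to reject H₀

Answer: t = -1.7142, fail to reject H₀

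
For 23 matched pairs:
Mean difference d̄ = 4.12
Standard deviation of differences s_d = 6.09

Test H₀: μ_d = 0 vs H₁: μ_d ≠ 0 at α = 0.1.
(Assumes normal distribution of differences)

df = n - 1 = 22
SE = s_d/√n = 6.09/√23 = 1.2699
t = d̄/SE = 4.12/1.2699 = 3.2443
Critical value: t_{0.05,22} = ±1.717
p-value ≈ 0.0037
Decision: reject H₀

Answer: t = 3.2443, reject H₀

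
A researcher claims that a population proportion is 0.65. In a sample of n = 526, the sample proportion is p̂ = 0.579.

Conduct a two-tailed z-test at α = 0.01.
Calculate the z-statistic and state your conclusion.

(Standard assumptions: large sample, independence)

H₀: p = 0.65, H₁: p ≠ 0.65
Standard error: SE = √(p₀(1-p₀)/n) = √(0.65×0.35/526) = 0.020797
z-statistic: z = (p̂ - p₀)/SE = (0.579 - 0.65)/0.020797 = -3.4140
Critical value: z_0.005 = ±2.576
p-value = 0.0006
Decision: reject H₀ at α = 0.01

Answer: z = -3.4140, reject H₀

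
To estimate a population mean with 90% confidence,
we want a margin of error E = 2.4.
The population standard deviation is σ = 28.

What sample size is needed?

Answer: n = 369

Derivation:
z_0.05 = 1.645
n = (z×σ/E)² = (1.645×28/2.4)²
n = 368.3201
Round up: n = 369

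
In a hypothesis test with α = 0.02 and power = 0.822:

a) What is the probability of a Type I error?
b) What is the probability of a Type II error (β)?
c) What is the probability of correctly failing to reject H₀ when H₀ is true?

Answer: a) 0.02, b) 0.178, c) 0.98

Derivation:
a) Type I error probability = α = 0.02
b) Power = P(reject H₀ | H₁ true) = 1 - β = 0.822, so Type II error probability = β = 1 - Power = 0.178
c) P(fail to reject H₀ | H₀ true) = 1 - α = 0.98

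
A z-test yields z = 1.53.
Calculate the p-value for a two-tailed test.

For z = 1.53:
p = 2×P(Z > |1.53|) = 2×(1 - Φ(1.53)) = 0.1260

Answer: p-value ≈ 0.1260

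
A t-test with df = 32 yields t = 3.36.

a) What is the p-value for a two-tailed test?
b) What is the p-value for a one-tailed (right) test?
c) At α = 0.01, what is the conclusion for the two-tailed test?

Using t-distribution with df = 32:
a) Two-tailed: p = 2×P(T > 3.36) = 0.0020
b) One-tailed: p = P(T > 3.36) = 0.0010
c) 0.0020 < 0.01, reject H₀

Answer: a) 0.0020, b) 0.0010, c) reject H₀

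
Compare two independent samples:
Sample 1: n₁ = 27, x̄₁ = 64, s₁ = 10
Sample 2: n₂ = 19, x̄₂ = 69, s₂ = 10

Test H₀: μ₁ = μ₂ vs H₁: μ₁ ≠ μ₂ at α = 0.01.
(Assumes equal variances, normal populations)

Pooled variance: s²_p = [26×10² + 18×10²]/(44) = 100.0000
s_p = 10.0000
SE = s_p×√(1/n₁ + 1/n₂) = 10.0000×√(1/27 + 1/19) = 2.9945
t = (x̄₁ - x̄₂)/SE = (64 - 69)/2.9945 = -1.6697
df = 44, t-critical = ±2.692
Decision: fail to reject H₀

Answer: t = -1.6697, fail to reject H₀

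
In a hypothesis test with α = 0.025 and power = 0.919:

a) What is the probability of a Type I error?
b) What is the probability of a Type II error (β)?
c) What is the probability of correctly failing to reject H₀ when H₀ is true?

a) Type I error probability = α = 0.025
b) Power = P(reject H₀ | H₁ true) = 1 - β = 0.919, so Type II error probability = β = 1 - Power = 0.081
c) P(fail to reject H₀ | H₀ true) = 1 - α = 0.975

Answer: a) 0.025, b) 0.081, c) 0.975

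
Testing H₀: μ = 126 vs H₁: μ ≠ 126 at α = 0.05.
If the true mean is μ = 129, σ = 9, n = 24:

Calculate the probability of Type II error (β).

Answer: β ≈ 0.6280

Derivation:
SE = σ/√n = 9/√24 = 1.8371
Critical values: μ₀ ± z_0.025×SE = 126 ± 1.960×1.8371
Acceptance region: (122.3993, 129.6007)
Under H₁ (μ = 129): z_high = (129.6007 - 129)/1.8371 = 0.3270, z_low = (122.3993 - 129)/1.8371 = -3.5930
β = P(not reject | H₁) = Φ(0.3270) - Φ(-3.5930) ≈ 0.6280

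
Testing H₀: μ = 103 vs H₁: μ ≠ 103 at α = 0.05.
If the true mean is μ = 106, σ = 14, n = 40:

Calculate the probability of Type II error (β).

Answer: β ≈ 0.7269

Derivation:
SE = σ/√n = 14/√40 = 2.2136
Critical values: μ₀ ± z_0.025×SE = 103 ± 1.960×2.2136
Acceptance region: (98.6613, 107.3387)
Under H₁ (μ = 106): z_high = (107.3387 - 106)/2.2136 = 0.6048, z_low = (98.6613 - 106)/2.2136 = -3.3153
β = P(not reject | H₁) = Φ(0.6048) - Φ(-3.3153) ≈ 0.7269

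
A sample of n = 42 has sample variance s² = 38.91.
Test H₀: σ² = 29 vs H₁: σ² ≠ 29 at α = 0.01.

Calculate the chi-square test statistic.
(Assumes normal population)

Answer: χ² = 55.0107, fail to reject H₀

Derivation:
df = n - 1 = 41
χ² = (n-1)s²/σ₀² = 41×38.91/29 = 55.0107
Critical values: χ²_{0.995,41} = 21.421, χ²_{0.005,41} = 68.053
Rejection region: χ² < 21.421 or χ² > 68.053
Decision: fail to reject H₀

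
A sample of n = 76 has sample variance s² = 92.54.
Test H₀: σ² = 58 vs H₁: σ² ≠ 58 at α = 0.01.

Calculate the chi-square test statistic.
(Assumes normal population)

df = n - 1 = 75
χ² = (n-1)s²/σ₀² = 75×92.54/58 = 119.6638
Critical values: χ²_{0.995,75} = 47.206, χ²_{0.005,75} = 110.286
Rejection region: χ² < 47.206 or χ² > 110.286
Decision: reject H₀

Answer: χ² = 119.6638, reject H₀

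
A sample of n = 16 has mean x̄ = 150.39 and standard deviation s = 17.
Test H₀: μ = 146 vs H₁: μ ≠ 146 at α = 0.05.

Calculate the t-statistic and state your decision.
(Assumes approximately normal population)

df = n - 1 = 15
SE = s/√n = 17/√16 = 4.2500
t = (x̄ - μ₀)/SE = (150.39 - 146)/4.2500 = 1.0329
Critical value: t_{0.025,15} = ±2.131
p-value ≈ 0.3180
Decision: fail to reject H₀

Answer: t = 1.0329, fail to reject H₀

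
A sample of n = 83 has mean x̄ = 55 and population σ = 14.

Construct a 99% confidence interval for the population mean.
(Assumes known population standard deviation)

Answer: (51.0415, 58.9585)

Derivation:
Confidence level: 99%, α = 0.01
z_0.005 = 2.576
SE = σ/√n = 14/√83 = 1.5367
Margin of error = 2.576 × 1.5367 = 3.9585
CI: x̄ ± margin = 55 ± 3.9585
CI: (51.0415, 58.9585)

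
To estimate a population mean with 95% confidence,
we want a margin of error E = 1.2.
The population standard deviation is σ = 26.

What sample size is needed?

z_0.025 = 1.960
n = (z×σ/E)² = (1.960×26/1.2)²
n = 1803.4178
Round up: n = 1804

Answer: n = 1804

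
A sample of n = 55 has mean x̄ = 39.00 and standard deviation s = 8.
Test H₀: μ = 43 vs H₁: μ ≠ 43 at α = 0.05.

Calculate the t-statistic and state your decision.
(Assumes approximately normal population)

df = n - 1 = 54
SE = s/√n = 8/√55 = 1.0787
t = (x̄ - μ₀)/SE = (39.00 - 43)/1.0787 = -3.7082
Critical value: t_{0.025,54} = ±2.005
p-value ≈ 0.0005
Decision: reject H₀

Answer: t = -3.7082, reject H₀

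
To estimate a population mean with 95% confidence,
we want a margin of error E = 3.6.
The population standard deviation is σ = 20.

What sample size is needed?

z_0.025 = 1.960
n = (z×σ/E)² = (1.960×20/3.6)²
n = 118.5679
Round up: n = 119

Answer: n = 119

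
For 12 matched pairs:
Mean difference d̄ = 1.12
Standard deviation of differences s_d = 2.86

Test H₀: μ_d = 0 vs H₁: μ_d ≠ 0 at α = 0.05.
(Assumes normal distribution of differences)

Answer: t = 1.3566, fail to reject H₀

Derivation:
df = n - 1 = 11
SE = s_d/√n = 2.86/√12 = 0.8256
t = d̄/SE = 1.12/0.8256 = 1.3566
Critical value: t_{0.025,11} = ±2.201
p-value ≈ 0.2021
Decision: fail to reject H₀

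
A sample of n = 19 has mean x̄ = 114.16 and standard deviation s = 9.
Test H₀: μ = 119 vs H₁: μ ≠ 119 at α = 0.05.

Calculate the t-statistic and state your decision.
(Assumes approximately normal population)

Answer: t = -2.3442, reject H₀

Derivation:
df = n - 1 = 18
SE = s/√n = 9/√19 = 2.0647
t = (x̄ - μ₀)/SE = (114.16 - 119)/2.0647 = -2.3442
Critical value: t_{0.025,18} = ±2.101
p-value ≈ 0.0307
Decision: reject H₀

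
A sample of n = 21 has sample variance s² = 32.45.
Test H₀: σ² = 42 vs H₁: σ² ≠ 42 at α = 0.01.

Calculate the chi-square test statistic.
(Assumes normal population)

df = n - 1 = 20
χ² = (n-1)s²/σ₀² = 20×32.45/42 = 15.4524
Critical values: χ²_{0.995,20} = 7.434, χ²_{0.005,20} = 39.997
Rejection region: χ² < 7.434 or χ² > 39.997
Decision: fail to reject H₀

Answer: χ² = 15.4524, fail to reject H₀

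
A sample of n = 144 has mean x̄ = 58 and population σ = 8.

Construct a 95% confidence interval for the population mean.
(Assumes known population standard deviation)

Answer: (56.6933, 59.3067)

Derivation:
Confidence level: 95%, α = 0.05
z_0.025 = 1.960
SE = σ/√n = 8/√144 = 0.6667
Margin of error = 1.960 × 0.6667 = 1.3067
CI: x̄ ± margin = 58 ± 1.3067
CI: (56.6933, 59.3067)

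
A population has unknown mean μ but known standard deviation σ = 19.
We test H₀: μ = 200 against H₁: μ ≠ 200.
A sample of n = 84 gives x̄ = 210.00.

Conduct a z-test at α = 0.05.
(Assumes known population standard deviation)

Answer: z = 4.8237, reject H₀

Derivation:
Standard error: SE = σ/√n = 19/√84 = 2.0731
z-statistic: z = (x̄ - μ₀)/SE = (210.00 - 200)/2.0731 = 4.8237
Critical value: ±1.960
p-value < 0.0001
Decision: reject H₀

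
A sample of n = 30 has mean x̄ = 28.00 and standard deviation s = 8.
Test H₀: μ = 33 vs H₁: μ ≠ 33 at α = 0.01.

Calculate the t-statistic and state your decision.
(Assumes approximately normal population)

df = n - 1 = 29
SE = s/√n = 8/√30 = 1.4606
t = (x̄ - μ₀)/SE = (28.00 - 33)/1.4606 = -3.4233
Critical value: t_{0.005,29} = ±2.756
p-value ≈ 0.0019
Decision: reject H₀

Answer: t = -3.4233, reject H₀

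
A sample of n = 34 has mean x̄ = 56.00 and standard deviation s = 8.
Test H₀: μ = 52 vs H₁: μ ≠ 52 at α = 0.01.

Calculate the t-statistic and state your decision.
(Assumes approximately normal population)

Answer: t = 2.9155, reject H₀

Derivation:
df = n - 1 = 33
SE = s/√n = 8/√34 = 1.3720
t = (x̄ - μ₀)/SE = (56.00 - 52)/1.3720 = 2.9155
Critical value: t_{0.005,33} = ±2.733
p-value ≈ 0.0063
Decision: reject H₀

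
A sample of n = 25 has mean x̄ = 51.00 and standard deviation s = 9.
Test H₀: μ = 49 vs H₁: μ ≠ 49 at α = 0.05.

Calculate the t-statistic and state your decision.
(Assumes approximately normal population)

df = n - 1 = 24
SE = s/√n = 9/√25 = 1.8000
t = (x̄ - μ₀)/SE = (51.00 - 49)/1.8000 = 1.1111
Critical value: t_{0.025,24} = ±2.064
p-value ≈ 0.2775
Decision: fail to reject H₀

Answer: t = 1.1111, fail to reject H₀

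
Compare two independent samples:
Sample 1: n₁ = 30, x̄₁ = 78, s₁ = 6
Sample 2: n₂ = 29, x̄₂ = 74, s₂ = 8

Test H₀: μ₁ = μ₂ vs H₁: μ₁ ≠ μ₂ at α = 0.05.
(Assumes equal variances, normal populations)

Answer: t = 2.1776, reject H₀

Derivation:
Pooled variance: s²_p = [29×6² + 28×8²]/(57) = 49.7544
s_p = 7.0537
SE = s_p×√(1/n₁ + 1/n₂) = 7.0537×√(1/30 + 1/29) = 1.8369
t = (x̄₁ - x̄₂)/SE = (78 - 74)/1.8369 = 2.1776
df = 57, t-critical = ±2.002
Decision: reject H₀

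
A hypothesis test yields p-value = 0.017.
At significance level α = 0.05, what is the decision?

Compare p-value to α:
0.017 < 0.05
Decision: reject H₀

Answer: reject H₀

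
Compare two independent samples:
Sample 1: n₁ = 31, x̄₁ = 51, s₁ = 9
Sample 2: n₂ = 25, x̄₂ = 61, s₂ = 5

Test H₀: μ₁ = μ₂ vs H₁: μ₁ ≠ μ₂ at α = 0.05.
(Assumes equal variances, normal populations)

Answer: t = -4.9662, reject H₀

Derivation:
Pooled variance: s²_p = [30×9² + 24×5²]/(54) = 56.1111
s_p = 7.4907
SE = s_p×√(1/n₁ + 1/n₂) = 7.4907×√(1/31 + 1/25) = 2.0136
t = (x̄₁ - x̄₂)/SE = (51 - 61)/2.0136 = -4.9662
df = 54, t-critical = ±2.005
Decision: reject H₀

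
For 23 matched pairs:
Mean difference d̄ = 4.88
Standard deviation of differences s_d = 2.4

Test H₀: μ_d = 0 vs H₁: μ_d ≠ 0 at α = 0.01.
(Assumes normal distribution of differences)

df = n - 1 = 22
SE = s_d/√n = 2.4/√23 = 0.5004
t = d̄/SE = 4.88/0.5004 = 9.7522
Critical value: t_{0.005,22} = ±2.819
p-value < 0.0001
Decision: reject H₀

Answer: t = 9.7522, reject H₀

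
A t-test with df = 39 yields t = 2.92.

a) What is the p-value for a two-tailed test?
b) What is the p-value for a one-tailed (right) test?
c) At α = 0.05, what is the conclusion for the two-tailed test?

Answer: a) 0.0058, b) 0.0029, c) reject H₀

Derivation:
Using t-distribution with df = 39:
a) Two-tailed: p = 2×P(T > 2.92) = 0.0058
b) One-tailed: p = P(T > 2.92) = 0.0029
c) 0.0058 < 0.05, reject H₀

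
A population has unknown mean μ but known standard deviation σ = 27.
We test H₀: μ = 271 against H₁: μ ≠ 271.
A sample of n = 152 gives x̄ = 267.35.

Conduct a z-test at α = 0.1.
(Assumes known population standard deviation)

Answer: z = -1.6667, reject H₀

Derivation:
Standard error: SE = σ/√n = 27/√152 = 2.1900
z-statistic: z = (x̄ - μ₀)/SE = (267.35 - 271)/2.1900 = -1.6667
Critical value: ±1.645
p-value = 0.0956
Decision: reject H₀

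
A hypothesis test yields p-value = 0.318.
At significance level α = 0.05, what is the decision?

Compare p-value to α:
0.318 ≥ 0.05
Decision: fail to reject H₀

Answer: fail to reject H₀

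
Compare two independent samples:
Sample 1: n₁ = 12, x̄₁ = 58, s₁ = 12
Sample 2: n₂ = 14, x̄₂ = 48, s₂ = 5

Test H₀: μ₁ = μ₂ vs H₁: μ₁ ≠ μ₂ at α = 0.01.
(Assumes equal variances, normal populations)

Answer: t = 2.8501, reject H₀

Derivation:
Pooled variance: s²_p = [11×12² + 13×5²]/(24) = 79.5417
s_p = 8.9186
SE = s_p×√(1/n₁ + 1/n₂) = 8.9186×√(1/12 + 1/14) = 3.5086
t = (x̄₁ - x̄₂)/SE = (58 - 48)/3.5086 = 2.8501
df = 24, t-critical = ±2.797
Decision: reject H₀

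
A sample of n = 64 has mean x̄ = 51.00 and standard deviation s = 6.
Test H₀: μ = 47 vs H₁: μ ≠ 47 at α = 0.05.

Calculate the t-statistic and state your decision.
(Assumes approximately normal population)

df = n - 1 = 63
SE = s/√n = 6/√64 = 0.7500
t = (x̄ - μ₀)/SE = (51.00 - 47)/0.7500 = 5.3333
Critical value: t_{0.025,63} = ±1.998
p-value < 0.0001
Decision: reject H₀

Answer: t = 5.3333, reject H₀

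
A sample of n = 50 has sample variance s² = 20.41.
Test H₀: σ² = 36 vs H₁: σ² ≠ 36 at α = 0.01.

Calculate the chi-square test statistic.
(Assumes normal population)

df = n - 1 = 49
χ² = (n-1)s²/σ₀² = 49×20.41/36 = 27.7803
Critical values: χ²_{0.995,49} = 27.249, χ²_{0.005,49} = 78.231
Rejection region: χ² < 27.249 or χ² > 78.231
Decision: fail to reject H₀

Answer: χ² = 27.7803, fail to reject H₀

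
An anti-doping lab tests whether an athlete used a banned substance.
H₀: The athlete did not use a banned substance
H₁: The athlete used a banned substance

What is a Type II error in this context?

Type I error (α): Rejecting H₀ when H₀ is true
Type II error (β): Failing to reject H₀ when H₁ is true

Answer: Failing to detect doping in an athlete who used a banned substance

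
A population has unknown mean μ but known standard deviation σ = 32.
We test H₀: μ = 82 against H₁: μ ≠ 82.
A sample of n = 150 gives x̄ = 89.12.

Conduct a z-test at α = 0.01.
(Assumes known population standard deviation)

Answer: z = 2.7250, reject H₀

Derivation:
Standard error: SE = σ/√n = 32/√150 = 2.6128
z-statistic: z = (x̄ - μ₀)/SE = (89.12 - 82)/2.6128 = 2.7250
Critical value: ±2.576
p-value = 0.0064
Decision: reject H₀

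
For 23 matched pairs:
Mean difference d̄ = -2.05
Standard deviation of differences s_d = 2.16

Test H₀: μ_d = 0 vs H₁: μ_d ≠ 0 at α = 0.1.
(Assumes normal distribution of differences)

Answer: t = -4.5515, reject H₀

Derivation:
df = n - 1 = 22
SE = s_d/√n = 2.16/√23 = 0.4504
t = d̄/SE = -2.05/0.4504 = -4.5515
Critical value: t_{0.05,22} = ±1.717
p-value ≈ 0.0002
Decision: reject H₀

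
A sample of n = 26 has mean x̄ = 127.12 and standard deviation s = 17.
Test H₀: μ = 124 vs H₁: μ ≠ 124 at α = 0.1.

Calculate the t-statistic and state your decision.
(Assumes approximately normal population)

Answer: t = 0.9358, fail to reject H₀

Derivation:
df = n - 1 = 25
SE = s/√n = 17/√26 = 3.3340
t = (x̄ - μ₀)/SE = (127.12 - 124)/3.3340 = 0.9358
Critical value: t_{0.05,25} = ±1.708
p-value ≈ 0.3583
Decision: fail to reject H₀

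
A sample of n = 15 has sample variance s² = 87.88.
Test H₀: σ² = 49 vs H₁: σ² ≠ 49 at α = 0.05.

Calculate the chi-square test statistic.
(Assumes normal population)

Answer: χ² = 25.1086, fail to reject H₀

Derivation:
df = n - 1 = 14
χ² = (n-1)s²/σ₀² = 14×87.88/49 = 25.1086
Critical values: χ²_{0.975,14} = 5.629, χ²_{0.025,14} = 26.119
Rejection region: χ² < 5.629 or χ² > 26.119
Decision: fail to reject H₀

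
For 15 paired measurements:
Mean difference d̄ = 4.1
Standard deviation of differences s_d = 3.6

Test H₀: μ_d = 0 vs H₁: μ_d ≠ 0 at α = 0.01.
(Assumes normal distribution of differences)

Answer: t = 4.4110, reject H₀

Derivation:
df = n - 1 = 14
SE = s_d/√n = 3.6/√15 = 0.9295
t = d̄/SE = 4.1/0.9295 = 4.4110
Critical value: t_{0.005,14} = ±2.977
p-value ≈ 0.0006
Decision: reject H₀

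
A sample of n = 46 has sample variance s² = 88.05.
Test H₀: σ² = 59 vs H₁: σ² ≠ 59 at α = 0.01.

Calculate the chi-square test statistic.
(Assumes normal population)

Answer: χ² = 67.1568, fail to reject H₀

Derivation:
df = n - 1 = 45
χ² = (n-1)s²/σ₀² = 45×88.05/59 = 67.1568
Critical values: χ²_{0.995,45} = 24.311, χ²_{0.005,45} = 73.166
Rejection region: χ² < 24.311 or χ² > 73.166
Decision: fail to reject H₀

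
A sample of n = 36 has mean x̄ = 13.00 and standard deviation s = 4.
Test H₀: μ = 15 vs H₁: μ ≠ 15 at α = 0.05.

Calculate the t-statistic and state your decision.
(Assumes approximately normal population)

Answer: t = -2.9999, reject H₀

Derivation:
df = n - 1 = 35
SE = s/√n = 4/√36 = 0.6667
t = (x̄ - μ₀)/SE = (13.00 - 15)/0.6667 = -2.9999
Critical value: t_{0.025,35} = ±2.030
p-value ≈ 0.0050
Decision: reject H₀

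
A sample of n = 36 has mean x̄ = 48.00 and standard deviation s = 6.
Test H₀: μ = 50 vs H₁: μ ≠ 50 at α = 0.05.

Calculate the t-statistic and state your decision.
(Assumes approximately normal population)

df = n - 1 = 35
SE = s/√n = 6/√36 = 1.0000
t = (x̄ - μ₀)/SE = (48.00 - 50)/1.0000 = -2.0000
Critical value: t_{0.025,35} = ±2.030
p-value ≈ 0.0533
Decision: fail to reject H₀

Answer: t = -2.0000, fail to reject H₀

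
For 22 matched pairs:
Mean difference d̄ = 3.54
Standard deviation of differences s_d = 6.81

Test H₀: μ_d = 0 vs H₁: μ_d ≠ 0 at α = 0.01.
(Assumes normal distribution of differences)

df = n - 1 = 21
SE = s_d/√n = 6.81/√22 = 1.4519
t = d̄/SE = 3.54/1.4519 = 2.4382
Critical value: t_{0.005,21} = ±2.831
p-value ≈ 0.0237
Decision: fail to reject H₀

Answer: t = 2.4382, fail to reject H₀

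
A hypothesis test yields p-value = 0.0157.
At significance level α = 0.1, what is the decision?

Answer: reject H₀

Derivation:
Compare p-value to α:
0.0157 < 0.1
Decision: reject H₀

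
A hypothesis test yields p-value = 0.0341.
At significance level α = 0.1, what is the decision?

Answer: reject H₀

Derivation:
Compare p-value to α:
0.0341 < 0.1
Decision: reject H₀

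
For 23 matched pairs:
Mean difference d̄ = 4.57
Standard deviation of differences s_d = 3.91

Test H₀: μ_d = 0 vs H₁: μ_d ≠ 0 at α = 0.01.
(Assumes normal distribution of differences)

df = n - 1 = 22
SE = s_d/√n = 3.91/√23 = 0.8153
t = d̄/SE = 4.57/0.8153 = 5.6053
Critical value: t_{0.005,22} = ±2.819
p-value < 0.0001
Decision: reject H₀

Answer: t = 5.6053, reject H₀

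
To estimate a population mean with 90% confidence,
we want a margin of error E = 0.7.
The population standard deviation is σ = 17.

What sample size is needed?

z_0.05 = 1.645
n = (z×σ/E)² = (1.645×17/0.7)²
n = 1596.0025
Round up: n = 1597

Answer: n = 1597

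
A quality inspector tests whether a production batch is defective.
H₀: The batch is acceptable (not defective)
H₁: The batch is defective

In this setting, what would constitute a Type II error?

A Type I error (probability α) occurs when we reject a true H₀.
A Type II error (probability β) occurs when we fail to reject a false H₀.

Answer: Shipping a defective batch to customers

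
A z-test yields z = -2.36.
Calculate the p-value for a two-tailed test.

Answer: p-value ≈ 0.0183

Derivation:
For z = -2.36:
p = 2×P(Z > |-2.36|) = 2×(1 - Φ(2.36)) = 0.0183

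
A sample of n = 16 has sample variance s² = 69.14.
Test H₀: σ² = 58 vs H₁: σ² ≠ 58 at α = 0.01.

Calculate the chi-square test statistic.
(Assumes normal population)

df = n - 1 = 15
χ² = (n-1)s²/σ₀² = 15×69.14/58 = 17.8810
Critical values: χ²_{0.995,15} = 4.601, χ²_{0.005,15} = 32.801
Rejection region: χ² < 4.601 or χ² > 32.801
Decision: fail to reject H₀

Answer: χ² = 17.8810, fail to reject H₀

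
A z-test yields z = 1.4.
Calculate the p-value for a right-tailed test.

For z = 1.4:
p = P(Z > 1.4) = 1 - Φ(1.4) = 0.0808

Answer: p-value ≈ 0.0808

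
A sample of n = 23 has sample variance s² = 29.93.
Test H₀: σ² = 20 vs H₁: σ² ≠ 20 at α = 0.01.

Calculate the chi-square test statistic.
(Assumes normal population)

df = n - 1 = 22
χ² = (n-1)s²/σ₀² = 22×29.93/20 = 32.9230
Critical values: χ²_{0.995,22} = 8.643, χ²_{0.005,22} = 42.796
Rejection region: χ² < 8.643 or χ² > 42.796
Decision: fail to reject H₀

Answer: χ² = 32.9230, fail to reject H₀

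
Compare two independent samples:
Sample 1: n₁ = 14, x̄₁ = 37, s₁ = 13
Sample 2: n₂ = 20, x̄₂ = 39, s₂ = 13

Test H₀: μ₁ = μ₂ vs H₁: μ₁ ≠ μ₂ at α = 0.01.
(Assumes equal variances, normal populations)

Answer: t = -0.4415, fail to reject H₀

Derivation:
Pooled variance: s²_p = [13×13² + 19×13²]/(32) = 169.0000
s_p = 13.0000
SE = s_p×√(1/n₁ + 1/n₂) = 13.0000×√(1/14 + 1/20) = 4.5301
t = (x̄₁ - x̄₂)/SE = (37 - 39)/4.5301 = -0.4415
df = 32, t-critical = ±2.738
Decision: fail to reject H₀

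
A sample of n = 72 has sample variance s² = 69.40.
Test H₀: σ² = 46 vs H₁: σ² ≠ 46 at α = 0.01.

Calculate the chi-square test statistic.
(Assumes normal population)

Answer: χ² = 107.1174, reject H₀

Derivation:
df = n - 1 = 71
χ² = (n-1)s²/σ₀² = 71×69.40/46 = 107.1174
Critical values: χ²_{0.995,71} = 44.058, χ²_{0.005,71} = 105.432
Rejection region: χ² < 44.058 or χ² > 105.432
Decision: reject H₀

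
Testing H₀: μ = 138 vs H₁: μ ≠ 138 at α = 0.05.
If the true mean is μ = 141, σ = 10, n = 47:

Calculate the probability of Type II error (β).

Answer: β ≈ 0.4615

Derivation:
SE = σ/√n = 10/√47 = 1.4586
Critical values: μ₀ ± z_0.025×SE = 138 ± 1.960×1.4586
Acceptance region: (135.1411, 140.8589)
Under H₁ (μ = 141): z_high = (140.8589 - 141)/1.4586 = -0.0967, z_low = (135.1411 - 141)/1.4586 = -4.0168
β = P(not reject | H₁) = Φ(-0.0967) - Φ(-4.0168) ≈ 0.4615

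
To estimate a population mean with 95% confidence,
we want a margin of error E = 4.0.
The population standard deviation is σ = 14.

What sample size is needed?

Answer: n = 48

Derivation:
z_0.025 = 1.960
n = (z×σ/E)² = (1.960×14/4.0)²
n = 47.0596
Round up: n = 48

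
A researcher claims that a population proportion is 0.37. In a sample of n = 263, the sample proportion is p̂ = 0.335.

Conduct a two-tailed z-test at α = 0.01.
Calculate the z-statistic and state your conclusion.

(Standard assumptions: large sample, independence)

H₀: p = 0.37, H₁: p ≠ 0.37
Standard error: SE = √(p₀(1-p₀)/n) = √(0.37×0.63/263) = 0.029771
z-statistic: z = (p̂ - p₀)/SE = (0.335 - 0.37)/0.029771 = -1.1756
Critical value: z_0.005 = ±2.576
p-value = 0.2398
Decision: fail to reject H₀ at α = 0.01

Answer: z = -1.1756, fail to reject H₀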